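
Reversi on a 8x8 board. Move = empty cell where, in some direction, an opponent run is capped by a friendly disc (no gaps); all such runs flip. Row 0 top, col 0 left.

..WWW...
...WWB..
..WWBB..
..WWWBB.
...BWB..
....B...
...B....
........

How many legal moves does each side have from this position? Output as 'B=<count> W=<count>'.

-- B to move --
(0,1): no bracket -> illegal
(0,5): no bracket -> illegal
(1,1): no bracket -> illegal
(1,2): flips 4 -> legal
(2,1): flips 3 -> legal
(3,1): flips 3 -> legal
(4,1): no bracket -> illegal
(4,2): flips 1 -> legal
(5,3): flips 1 -> legal
(5,5): no bracket -> illegal
B mobility = 5
-- W to move --
(0,5): no bracket -> illegal
(0,6): flips 2 -> legal
(1,6): flips 2 -> legal
(2,6): flips 4 -> legal
(2,7): no bracket -> illegal
(3,7): flips 2 -> legal
(4,2): flips 1 -> legal
(4,6): flips 3 -> legal
(4,7): flips 2 -> legal
(5,2): flips 1 -> legal
(5,3): flips 1 -> legal
(5,5): no bracket -> illegal
(5,6): flips 1 -> legal
(6,2): no bracket -> illegal
(6,4): flips 1 -> legal
(6,5): flips 2 -> legal
(7,2): no bracket -> illegal
(7,3): no bracket -> illegal
(7,4): no bracket -> illegal
W mobility = 12

Answer: B=5 W=12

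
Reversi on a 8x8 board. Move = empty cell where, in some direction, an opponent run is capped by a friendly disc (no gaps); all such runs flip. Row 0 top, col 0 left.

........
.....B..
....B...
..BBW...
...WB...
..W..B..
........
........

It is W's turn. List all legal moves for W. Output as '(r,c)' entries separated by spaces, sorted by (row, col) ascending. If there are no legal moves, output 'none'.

Answer: (1,4) (2,1) (2,3) (3,1) (4,5) (5,4)

Derivation:
(0,4): no bracket -> illegal
(0,5): no bracket -> illegal
(0,6): no bracket -> illegal
(1,3): no bracket -> illegal
(1,4): flips 1 -> legal
(1,6): no bracket -> illegal
(2,1): flips 1 -> legal
(2,2): no bracket -> illegal
(2,3): flips 1 -> legal
(2,5): no bracket -> illegal
(2,6): no bracket -> illegal
(3,1): flips 2 -> legal
(3,5): no bracket -> illegal
(4,1): no bracket -> illegal
(4,2): no bracket -> illegal
(4,5): flips 1 -> legal
(4,6): no bracket -> illegal
(5,3): no bracket -> illegal
(5,4): flips 1 -> legal
(5,6): no bracket -> illegal
(6,4): no bracket -> illegal
(6,5): no bracket -> illegal
(6,6): no bracket -> illegal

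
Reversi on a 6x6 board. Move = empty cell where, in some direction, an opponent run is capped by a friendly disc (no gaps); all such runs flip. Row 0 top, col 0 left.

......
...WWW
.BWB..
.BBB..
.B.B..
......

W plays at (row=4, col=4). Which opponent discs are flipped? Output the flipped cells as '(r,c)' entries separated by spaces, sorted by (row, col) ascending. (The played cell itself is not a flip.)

Answer: (3,3)

Derivation:
Dir NW: opp run (3,3) capped by W -> flip
Dir N: first cell '.' (not opp) -> no flip
Dir NE: first cell '.' (not opp) -> no flip
Dir W: opp run (4,3), next='.' -> no flip
Dir E: first cell '.' (not opp) -> no flip
Dir SW: first cell '.' (not opp) -> no flip
Dir S: first cell '.' (not opp) -> no flip
Dir SE: first cell '.' (not opp) -> no flip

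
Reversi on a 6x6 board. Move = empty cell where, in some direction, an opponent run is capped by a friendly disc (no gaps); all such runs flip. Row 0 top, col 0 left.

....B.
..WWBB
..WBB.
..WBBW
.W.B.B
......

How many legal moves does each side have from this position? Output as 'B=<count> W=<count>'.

Answer: B=8 W=6

Derivation:
-- B to move --
(0,1): flips 1 -> legal
(0,2): flips 1 -> legal
(0,3): flips 1 -> legal
(1,1): flips 3 -> legal
(2,1): flips 2 -> legal
(2,5): flips 1 -> legal
(3,0): no bracket -> illegal
(3,1): flips 3 -> legal
(4,0): no bracket -> illegal
(4,2): no bracket -> illegal
(4,4): no bracket -> illegal
(5,0): flips 2 -> legal
(5,1): no bracket -> illegal
(5,2): no bracket -> illegal
B mobility = 8
-- W to move --
(0,3): no bracket -> illegal
(0,5): flips 2 -> legal
(2,5): flips 2 -> legal
(4,2): no bracket -> illegal
(4,4): flips 1 -> legal
(5,2): no bracket -> illegal
(5,3): flips 3 -> legal
(5,4): flips 1 -> legal
(5,5): flips 1 -> legal
W mobility = 6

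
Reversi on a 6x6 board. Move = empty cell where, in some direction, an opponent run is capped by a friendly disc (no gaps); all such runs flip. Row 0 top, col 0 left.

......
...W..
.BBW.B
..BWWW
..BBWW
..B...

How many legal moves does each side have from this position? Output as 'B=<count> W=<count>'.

Answer: B=5 W=7

Derivation:
-- B to move --
(0,2): no bracket -> illegal
(0,3): flips 3 -> legal
(0,4): flips 1 -> legal
(1,2): no bracket -> illegal
(1,4): flips 1 -> legal
(2,4): flips 2 -> legal
(5,3): no bracket -> illegal
(5,4): no bracket -> illegal
(5,5): flips 4 -> legal
B mobility = 5
-- W to move --
(1,0): no bracket -> illegal
(1,1): flips 1 -> legal
(1,2): no bracket -> illegal
(1,4): no bracket -> illegal
(1,5): flips 1 -> legal
(2,0): flips 2 -> legal
(2,4): no bracket -> illegal
(3,0): no bracket -> illegal
(3,1): flips 2 -> legal
(4,1): flips 3 -> legal
(5,1): flips 1 -> legal
(5,3): flips 1 -> legal
(5,4): no bracket -> illegal
W mobility = 7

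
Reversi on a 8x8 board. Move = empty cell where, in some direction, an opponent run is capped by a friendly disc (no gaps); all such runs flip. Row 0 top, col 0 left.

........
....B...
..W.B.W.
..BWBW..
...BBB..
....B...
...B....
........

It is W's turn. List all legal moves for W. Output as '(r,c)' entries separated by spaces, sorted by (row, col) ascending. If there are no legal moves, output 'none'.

Answer: (1,3) (1,5) (3,1) (4,2) (5,3) (5,5)

Derivation:
(0,3): no bracket -> illegal
(0,4): no bracket -> illegal
(0,5): no bracket -> illegal
(1,3): flips 1 -> legal
(1,5): flips 1 -> legal
(2,1): no bracket -> illegal
(2,3): no bracket -> illegal
(2,5): no bracket -> illegal
(3,1): flips 1 -> legal
(3,6): no bracket -> illegal
(4,1): no bracket -> illegal
(4,2): flips 1 -> legal
(4,6): no bracket -> illegal
(5,2): no bracket -> illegal
(5,3): flips 2 -> legal
(5,5): flips 2 -> legal
(5,6): no bracket -> illegal
(6,2): no bracket -> illegal
(6,4): no bracket -> illegal
(6,5): no bracket -> illegal
(7,2): no bracket -> illegal
(7,3): no bracket -> illegal
(7,4): no bracket -> illegal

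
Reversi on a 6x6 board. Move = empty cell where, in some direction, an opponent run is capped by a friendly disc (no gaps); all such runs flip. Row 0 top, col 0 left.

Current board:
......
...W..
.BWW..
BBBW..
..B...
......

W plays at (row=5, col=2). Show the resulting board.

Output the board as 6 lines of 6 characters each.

Place W at (5,2); scan 8 dirs for brackets.
Dir NW: first cell '.' (not opp) -> no flip
Dir N: opp run (4,2) (3,2) capped by W -> flip
Dir NE: first cell '.' (not opp) -> no flip
Dir W: first cell '.' (not opp) -> no flip
Dir E: first cell '.' (not opp) -> no flip
Dir SW: edge -> no flip
Dir S: edge -> no flip
Dir SE: edge -> no flip
All flips: (3,2) (4,2)

Answer: ......
...W..
.BWW..
BBWW..
..W...
..W...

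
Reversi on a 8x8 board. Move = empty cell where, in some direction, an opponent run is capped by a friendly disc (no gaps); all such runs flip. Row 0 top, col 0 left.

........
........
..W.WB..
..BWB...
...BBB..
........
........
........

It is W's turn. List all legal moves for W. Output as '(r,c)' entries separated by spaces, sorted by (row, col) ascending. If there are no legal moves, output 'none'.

Answer: (2,6) (3,1) (3,5) (4,2) (5,3) (5,4) (5,5)

Derivation:
(1,4): no bracket -> illegal
(1,5): no bracket -> illegal
(1,6): no bracket -> illegal
(2,1): no bracket -> illegal
(2,3): no bracket -> illegal
(2,6): flips 1 -> legal
(3,1): flips 1 -> legal
(3,5): flips 1 -> legal
(3,6): no bracket -> illegal
(4,1): no bracket -> illegal
(4,2): flips 1 -> legal
(4,6): no bracket -> illegal
(5,2): no bracket -> illegal
(5,3): flips 1 -> legal
(5,4): flips 2 -> legal
(5,5): flips 1 -> legal
(5,6): no bracket -> illegal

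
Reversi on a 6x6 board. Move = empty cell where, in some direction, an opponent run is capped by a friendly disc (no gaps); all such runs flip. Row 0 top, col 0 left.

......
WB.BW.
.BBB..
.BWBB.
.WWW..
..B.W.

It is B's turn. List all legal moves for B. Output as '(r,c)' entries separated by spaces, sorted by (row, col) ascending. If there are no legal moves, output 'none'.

(0,0): no bracket -> illegal
(0,1): no bracket -> illegal
(0,3): no bracket -> illegal
(0,4): no bracket -> illegal
(0,5): flips 1 -> legal
(1,5): flips 1 -> legal
(2,0): no bracket -> illegal
(2,4): no bracket -> illegal
(2,5): no bracket -> illegal
(3,0): flips 1 -> legal
(4,0): no bracket -> illegal
(4,4): no bracket -> illegal
(4,5): no bracket -> illegal
(5,0): flips 2 -> legal
(5,1): flips 2 -> legal
(5,3): flips 2 -> legal
(5,5): no bracket -> illegal

Answer: (0,5) (1,5) (3,0) (5,0) (5,1) (5,3)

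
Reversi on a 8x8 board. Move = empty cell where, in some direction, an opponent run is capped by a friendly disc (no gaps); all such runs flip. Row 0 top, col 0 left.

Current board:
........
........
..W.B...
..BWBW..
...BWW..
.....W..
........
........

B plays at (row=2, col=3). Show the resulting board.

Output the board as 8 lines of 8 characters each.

Place B at (2,3); scan 8 dirs for brackets.
Dir NW: first cell '.' (not opp) -> no flip
Dir N: first cell '.' (not opp) -> no flip
Dir NE: first cell '.' (not opp) -> no flip
Dir W: opp run (2,2), next='.' -> no flip
Dir E: first cell 'B' (not opp) -> no flip
Dir SW: first cell 'B' (not opp) -> no flip
Dir S: opp run (3,3) capped by B -> flip
Dir SE: first cell 'B' (not opp) -> no flip
All flips: (3,3)

Answer: ........
........
..WBB...
..BBBW..
...BWW..
.....W..
........
........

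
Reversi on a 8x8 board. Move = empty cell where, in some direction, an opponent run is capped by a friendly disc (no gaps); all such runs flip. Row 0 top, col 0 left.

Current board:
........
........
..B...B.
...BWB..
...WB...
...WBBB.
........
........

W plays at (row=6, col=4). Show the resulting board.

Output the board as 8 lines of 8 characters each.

Answer: ........
........
..B...B.
...BWB..
...WW...
...WWBB.
....W...
........

Derivation:
Place W at (6,4); scan 8 dirs for brackets.
Dir NW: first cell 'W' (not opp) -> no flip
Dir N: opp run (5,4) (4,4) capped by W -> flip
Dir NE: opp run (5,5), next='.' -> no flip
Dir W: first cell '.' (not opp) -> no flip
Dir E: first cell '.' (not opp) -> no flip
Dir SW: first cell '.' (not opp) -> no flip
Dir S: first cell '.' (not opp) -> no flip
Dir SE: first cell '.' (not opp) -> no flip
All flips: (4,4) (5,4)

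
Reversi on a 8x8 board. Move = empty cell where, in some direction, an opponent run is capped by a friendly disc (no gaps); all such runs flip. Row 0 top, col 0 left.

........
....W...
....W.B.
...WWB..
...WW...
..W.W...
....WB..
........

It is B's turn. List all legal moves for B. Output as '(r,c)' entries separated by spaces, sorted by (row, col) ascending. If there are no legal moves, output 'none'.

(0,3): no bracket -> illegal
(0,4): no bracket -> illegal
(0,5): no bracket -> illegal
(1,3): flips 1 -> legal
(1,5): no bracket -> illegal
(2,2): no bracket -> illegal
(2,3): no bracket -> illegal
(2,5): no bracket -> illegal
(3,2): flips 4 -> legal
(4,1): no bracket -> illegal
(4,2): no bracket -> illegal
(4,5): no bracket -> illegal
(5,1): no bracket -> illegal
(5,3): flips 1 -> legal
(5,5): no bracket -> illegal
(6,1): no bracket -> illegal
(6,2): no bracket -> illegal
(6,3): flips 1 -> legal
(7,3): no bracket -> illegal
(7,4): no bracket -> illegal
(7,5): no bracket -> illegal

Answer: (1,3) (3,2) (5,3) (6,3)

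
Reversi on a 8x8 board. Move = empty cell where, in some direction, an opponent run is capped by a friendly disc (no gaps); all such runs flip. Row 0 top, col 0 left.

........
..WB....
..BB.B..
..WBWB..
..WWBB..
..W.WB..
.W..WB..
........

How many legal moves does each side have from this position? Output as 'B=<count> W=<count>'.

Answer: B=14 W=9

Derivation:
-- B to move --
(0,1): flips 1 -> legal
(0,2): flips 1 -> legal
(0,3): no bracket -> illegal
(1,1): flips 1 -> legal
(2,1): flips 3 -> legal
(2,4): flips 1 -> legal
(3,1): flips 1 -> legal
(4,1): flips 3 -> legal
(5,0): no bracket -> illegal
(5,1): flips 1 -> legal
(5,3): flips 2 -> legal
(6,0): no bracket -> illegal
(6,2): flips 3 -> legal
(6,3): flips 2 -> legal
(7,0): flips 4 -> legal
(7,1): no bracket -> illegal
(7,2): no bracket -> illegal
(7,3): flips 1 -> legal
(7,4): flips 2 -> legal
(7,5): no bracket -> illegal
B mobility = 14
-- W to move --
(0,2): no bracket -> illegal
(0,3): flips 3 -> legal
(0,4): no bracket -> illegal
(1,1): no bracket -> illegal
(1,4): flips 2 -> legal
(1,5): no bracket -> illegal
(1,6): flips 1 -> legal
(2,1): no bracket -> illegal
(2,4): flips 1 -> legal
(2,6): no bracket -> illegal
(3,1): no bracket -> illegal
(3,6): flips 2 -> legal
(4,6): flips 3 -> legal
(5,3): no bracket -> illegal
(5,6): flips 2 -> legal
(6,6): flips 1 -> legal
(7,4): no bracket -> illegal
(7,5): no bracket -> illegal
(7,6): flips 1 -> legal
W mobility = 9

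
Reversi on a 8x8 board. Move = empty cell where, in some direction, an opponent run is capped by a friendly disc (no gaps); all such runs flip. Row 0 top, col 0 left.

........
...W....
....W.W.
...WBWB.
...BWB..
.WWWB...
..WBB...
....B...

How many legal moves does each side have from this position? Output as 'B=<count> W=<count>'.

-- B to move --
(0,2): no bracket -> illegal
(0,3): no bracket -> illegal
(0,4): no bracket -> illegal
(1,2): no bracket -> illegal
(1,4): flips 1 -> legal
(1,5): no bracket -> illegal
(1,6): flips 1 -> legal
(1,7): no bracket -> illegal
(2,2): no bracket -> illegal
(2,3): flips 1 -> legal
(2,5): flips 1 -> legal
(2,7): no bracket -> illegal
(3,2): flips 1 -> legal
(3,7): no bracket -> illegal
(4,0): no bracket -> illegal
(4,1): flips 1 -> legal
(4,2): flips 1 -> legal
(4,6): no bracket -> illegal
(5,0): flips 3 -> legal
(5,5): no bracket -> illegal
(6,0): no bracket -> illegal
(6,1): flips 2 -> legal
(7,1): no bracket -> illegal
(7,2): no bracket -> illegal
(7,3): no bracket -> illegal
B mobility = 9
-- W to move --
(2,3): no bracket -> illegal
(2,5): flips 2 -> legal
(2,7): no bracket -> illegal
(3,2): no bracket -> illegal
(3,7): flips 1 -> legal
(4,2): flips 1 -> legal
(4,6): flips 2 -> legal
(4,7): no bracket -> illegal
(5,5): flips 2 -> legal
(5,6): no bracket -> illegal
(6,5): flips 2 -> legal
(7,2): no bracket -> illegal
(7,3): flips 1 -> legal
(7,5): flips 1 -> legal
W mobility = 8

Answer: B=9 W=8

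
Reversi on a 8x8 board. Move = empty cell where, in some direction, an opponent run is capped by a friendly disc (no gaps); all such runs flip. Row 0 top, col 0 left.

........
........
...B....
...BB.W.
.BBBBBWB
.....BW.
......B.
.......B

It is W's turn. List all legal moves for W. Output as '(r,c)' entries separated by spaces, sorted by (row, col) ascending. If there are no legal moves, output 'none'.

Answer: (1,2) (4,0) (5,4) (6,4) (7,6)

Derivation:
(1,2): flips 3 -> legal
(1,3): no bracket -> illegal
(1,4): no bracket -> illegal
(2,2): no bracket -> illegal
(2,4): no bracket -> illegal
(2,5): no bracket -> illegal
(3,0): no bracket -> illegal
(3,1): no bracket -> illegal
(3,2): no bracket -> illegal
(3,5): no bracket -> illegal
(3,7): no bracket -> illegal
(4,0): flips 5 -> legal
(5,0): no bracket -> illegal
(5,1): no bracket -> illegal
(5,2): no bracket -> illegal
(5,3): no bracket -> illegal
(5,4): flips 2 -> legal
(5,7): no bracket -> illegal
(6,4): flips 1 -> legal
(6,5): no bracket -> illegal
(6,7): no bracket -> illegal
(7,5): no bracket -> illegal
(7,6): flips 1 -> legal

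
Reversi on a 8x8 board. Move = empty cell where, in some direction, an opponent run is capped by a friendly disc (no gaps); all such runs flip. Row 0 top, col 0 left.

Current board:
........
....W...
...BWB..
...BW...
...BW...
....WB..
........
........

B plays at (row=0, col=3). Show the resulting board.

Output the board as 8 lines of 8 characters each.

Answer: ...B....
....B...
...BWB..
...BW...
...BW...
....WB..
........
........

Derivation:
Place B at (0,3); scan 8 dirs for brackets.
Dir NW: edge -> no flip
Dir N: edge -> no flip
Dir NE: edge -> no flip
Dir W: first cell '.' (not opp) -> no flip
Dir E: first cell '.' (not opp) -> no flip
Dir SW: first cell '.' (not opp) -> no flip
Dir S: first cell '.' (not opp) -> no flip
Dir SE: opp run (1,4) capped by B -> flip
All flips: (1,4)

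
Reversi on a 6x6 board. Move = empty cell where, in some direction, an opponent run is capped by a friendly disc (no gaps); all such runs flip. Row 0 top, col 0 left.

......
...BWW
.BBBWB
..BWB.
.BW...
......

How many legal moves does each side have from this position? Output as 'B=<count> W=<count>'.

Answer: B=7 W=10

Derivation:
-- B to move --
(0,3): flips 1 -> legal
(0,4): flips 2 -> legal
(0,5): flips 2 -> legal
(3,1): no bracket -> illegal
(3,5): flips 1 -> legal
(4,3): flips 2 -> legal
(4,4): flips 1 -> legal
(5,1): no bracket -> illegal
(5,2): flips 1 -> legal
(5,3): no bracket -> illegal
B mobility = 7
-- W to move --
(0,2): flips 1 -> legal
(0,3): flips 2 -> legal
(0,4): no bracket -> illegal
(1,0): no bracket -> illegal
(1,1): flips 1 -> legal
(1,2): flips 3 -> legal
(2,0): flips 3 -> legal
(3,0): no bracket -> illegal
(3,1): flips 1 -> legal
(3,5): flips 2 -> legal
(4,0): flips 1 -> legal
(4,3): no bracket -> illegal
(4,4): flips 1 -> legal
(4,5): no bracket -> illegal
(5,0): flips 3 -> legal
(5,1): no bracket -> illegal
(5,2): no bracket -> illegal
W mobility = 10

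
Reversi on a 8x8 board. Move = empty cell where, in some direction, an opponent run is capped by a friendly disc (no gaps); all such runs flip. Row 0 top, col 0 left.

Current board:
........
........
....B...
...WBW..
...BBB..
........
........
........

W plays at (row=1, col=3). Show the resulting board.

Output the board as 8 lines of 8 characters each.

Answer: ........
...W....
....W...
...WBW..
...BBB..
........
........
........

Derivation:
Place W at (1,3); scan 8 dirs for brackets.
Dir NW: first cell '.' (not opp) -> no flip
Dir N: first cell '.' (not opp) -> no flip
Dir NE: first cell '.' (not opp) -> no flip
Dir W: first cell '.' (not opp) -> no flip
Dir E: first cell '.' (not opp) -> no flip
Dir SW: first cell '.' (not opp) -> no flip
Dir S: first cell '.' (not opp) -> no flip
Dir SE: opp run (2,4) capped by W -> flip
All flips: (2,4)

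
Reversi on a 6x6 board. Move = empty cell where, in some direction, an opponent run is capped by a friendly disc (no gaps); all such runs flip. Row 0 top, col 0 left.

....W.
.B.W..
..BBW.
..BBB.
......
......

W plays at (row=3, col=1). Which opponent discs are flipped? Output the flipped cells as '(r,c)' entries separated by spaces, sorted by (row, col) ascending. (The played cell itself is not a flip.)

Dir NW: first cell '.' (not opp) -> no flip
Dir N: first cell '.' (not opp) -> no flip
Dir NE: opp run (2,2) capped by W -> flip
Dir W: first cell '.' (not opp) -> no flip
Dir E: opp run (3,2) (3,3) (3,4), next='.' -> no flip
Dir SW: first cell '.' (not opp) -> no flip
Dir S: first cell '.' (not opp) -> no flip
Dir SE: first cell '.' (not opp) -> no flip

Answer: (2,2)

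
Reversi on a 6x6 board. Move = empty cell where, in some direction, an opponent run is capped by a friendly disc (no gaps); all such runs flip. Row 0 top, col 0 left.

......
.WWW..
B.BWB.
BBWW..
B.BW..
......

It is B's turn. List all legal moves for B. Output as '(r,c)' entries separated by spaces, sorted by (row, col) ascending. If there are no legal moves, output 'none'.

Answer: (0,0) (0,2) (0,4) (3,4) (4,4)

Derivation:
(0,0): flips 1 -> legal
(0,1): no bracket -> illegal
(0,2): flips 3 -> legal
(0,3): no bracket -> illegal
(0,4): flips 1 -> legal
(1,0): no bracket -> illegal
(1,4): no bracket -> illegal
(2,1): no bracket -> illegal
(3,4): flips 2 -> legal
(4,1): no bracket -> illegal
(4,4): flips 2 -> legal
(5,2): no bracket -> illegal
(5,3): no bracket -> illegal
(5,4): no bracket -> illegal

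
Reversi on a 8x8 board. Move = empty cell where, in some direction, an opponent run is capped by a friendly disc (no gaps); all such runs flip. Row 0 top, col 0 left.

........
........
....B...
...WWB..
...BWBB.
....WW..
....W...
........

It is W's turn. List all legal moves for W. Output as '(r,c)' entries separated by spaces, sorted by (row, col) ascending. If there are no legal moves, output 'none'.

Answer: (1,4) (1,5) (2,5) (2,6) (3,2) (3,6) (3,7) (4,2) (4,7) (5,2) (5,3) (5,6)

Derivation:
(1,3): no bracket -> illegal
(1,4): flips 1 -> legal
(1,5): flips 1 -> legal
(2,3): no bracket -> illegal
(2,5): flips 2 -> legal
(2,6): flips 1 -> legal
(3,2): flips 1 -> legal
(3,6): flips 2 -> legal
(3,7): flips 1 -> legal
(4,2): flips 1 -> legal
(4,7): flips 2 -> legal
(5,2): flips 1 -> legal
(5,3): flips 1 -> legal
(5,6): flips 1 -> legal
(5,7): no bracket -> illegal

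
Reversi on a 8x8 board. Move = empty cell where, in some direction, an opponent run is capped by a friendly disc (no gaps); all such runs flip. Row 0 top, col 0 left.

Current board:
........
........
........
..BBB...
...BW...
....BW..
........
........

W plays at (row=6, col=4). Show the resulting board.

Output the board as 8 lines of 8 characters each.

Place W at (6,4); scan 8 dirs for brackets.
Dir NW: first cell '.' (not opp) -> no flip
Dir N: opp run (5,4) capped by W -> flip
Dir NE: first cell 'W' (not opp) -> no flip
Dir W: first cell '.' (not opp) -> no flip
Dir E: first cell '.' (not opp) -> no flip
Dir SW: first cell '.' (not opp) -> no flip
Dir S: first cell '.' (not opp) -> no flip
Dir SE: first cell '.' (not opp) -> no flip
All flips: (5,4)

Answer: ........
........
........
..BBB...
...BW...
....WW..
....W...
........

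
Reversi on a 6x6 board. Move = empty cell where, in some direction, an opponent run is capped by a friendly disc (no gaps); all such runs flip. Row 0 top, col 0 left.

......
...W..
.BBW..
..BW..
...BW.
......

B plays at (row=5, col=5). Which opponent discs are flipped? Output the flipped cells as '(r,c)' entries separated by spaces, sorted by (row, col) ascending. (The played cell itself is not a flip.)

Answer: (3,3) (4,4)

Derivation:
Dir NW: opp run (4,4) (3,3) capped by B -> flip
Dir N: first cell '.' (not opp) -> no flip
Dir NE: edge -> no flip
Dir W: first cell '.' (not opp) -> no flip
Dir E: edge -> no flip
Dir SW: edge -> no flip
Dir S: edge -> no flip
Dir SE: edge -> no flip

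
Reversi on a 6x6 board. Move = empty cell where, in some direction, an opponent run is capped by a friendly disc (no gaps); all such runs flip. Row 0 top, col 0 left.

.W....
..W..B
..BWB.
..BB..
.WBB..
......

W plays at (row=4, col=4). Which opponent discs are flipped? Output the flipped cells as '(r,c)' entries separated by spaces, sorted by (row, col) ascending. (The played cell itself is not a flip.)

Answer: (4,2) (4,3)

Derivation:
Dir NW: opp run (3,3) (2,2), next='.' -> no flip
Dir N: first cell '.' (not opp) -> no flip
Dir NE: first cell '.' (not opp) -> no flip
Dir W: opp run (4,3) (4,2) capped by W -> flip
Dir E: first cell '.' (not opp) -> no flip
Dir SW: first cell '.' (not opp) -> no flip
Dir S: first cell '.' (not opp) -> no flip
Dir SE: first cell '.' (not opp) -> no flip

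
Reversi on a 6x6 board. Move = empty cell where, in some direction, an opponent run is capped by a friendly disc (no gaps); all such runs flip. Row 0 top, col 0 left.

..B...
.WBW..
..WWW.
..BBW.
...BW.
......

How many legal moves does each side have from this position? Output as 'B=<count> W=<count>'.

Answer: B=10 W=6

Derivation:
-- B to move --
(0,0): flips 2 -> legal
(0,1): no bracket -> illegal
(0,3): flips 2 -> legal
(0,4): no bracket -> illegal
(1,0): flips 1 -> legal
(1,4): flips 2 -> legal
(1,5): flips 1 -> legal
(2,0): flips 1 -> legal
(2,1): no bracket -> illegal
(2,5): flips 1 -> legal
(3,1): no bracket -> illegal
(3,5): flips 3 -> legal
(4,5): flips 3 -> legal
(5,3): no bracket -> illegal
(5,4): no bracket -> illegal
(5,5): flips 1 -> legal
B mobility = 10
-- W to move --
(0,1): flips 1 -> legal
(0,3): no bracket -> illegal
(2,1): no bracket -> illegal
(3,1): flips 2 -> legal
(4,1): flips 1 -> legal
(4,2): flips 3 -> legal
(5,2): flips 1 -> legal
(5,3): flips 2 -> legal
(5,4): no bracket -> illegal
W mobility = 6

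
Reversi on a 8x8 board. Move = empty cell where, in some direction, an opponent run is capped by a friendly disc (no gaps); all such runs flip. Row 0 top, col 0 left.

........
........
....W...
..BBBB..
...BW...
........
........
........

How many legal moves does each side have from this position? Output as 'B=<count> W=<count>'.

-- B to move --
(1,3): flips 1 -> legal
(1,4): flips 1 -> legal
(1,5): flips 1 -> legal
(2,3): no bracket -> illegal
(2,5): no bracket -> illegal
(4,5): flips 1 -> legal
(5,3): flips 1 -> legal
(5,4): flips 1 -> legal
(5,5): flips 1 -> legal
B mobility = 7
-- W to move --
(2,1): no bracket -> illegal
(2,2): flips 1 -> legal
(2,3): no bracket -> illegal
(2,5): no bracket -> illegal
(2,6): flips 1 -> legal
(3,1): no bracket -> illegal
(3,6): no bracket -> illegal
(4,1): no bracket -> illegal
(4,2): flips 2 -> legal
(4,5): no bracket -> illegal
(4,6): flips 1 -> legal
(5,2): no bracket -> illegal
(5,3): no bracket -> illegal
(5,4): no bracket -> illegal
W mobility = 4

Answer: B=7 W=4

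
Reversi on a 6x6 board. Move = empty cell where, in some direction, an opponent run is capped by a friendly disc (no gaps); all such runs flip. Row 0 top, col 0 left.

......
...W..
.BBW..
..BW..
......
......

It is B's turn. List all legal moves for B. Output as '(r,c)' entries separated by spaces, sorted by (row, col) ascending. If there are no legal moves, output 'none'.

Answer: (0,4) (1,4) (2,4) (3,4) (4,4)

Derivation:
(0,2): no bracket -> illegal
(0,3): no bracket -> illegal
(0,4): flips 1 -> legal
(1,2): no bracket -> illegal
(1,4): flips 1 -> legal
(2,4): flips 1 -> legal
(3,4): flips 1 -> legal
(4,2): no bracket -> illegal
(4,3): no bracket -> illegal
(4,4): flips 1 -> legal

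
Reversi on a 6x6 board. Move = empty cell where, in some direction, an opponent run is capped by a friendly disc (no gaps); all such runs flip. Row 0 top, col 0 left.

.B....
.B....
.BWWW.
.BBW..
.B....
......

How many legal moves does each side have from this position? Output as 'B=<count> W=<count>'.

-- B to move --
(1,2): flips 1 -> legal
(1,3): flips 1 -> legal
(1,4): flips 1 -> legal
(1,5): no bracket -> illegal
(2,5): flips 3 -> legal
(3,4): flips 1 -> legal
(3,5): no bracket -> illegal
(4,2): no bracket -> illegal
(4,3): no bracket -> illegal
(4,4): flips 2 -> legal
B mobility = 6
-- W to move --
(0,0): flips 1 -> legal
(0,2): no bracket -> illegal
(1,0): no bracket -> illegal
(1,2): no bracket -> illegal
(2,0): flips 1 -> legal
(3,0): flips 2 -> legal
(4,0): flips 1 -> legal
(4,2): flips 1 -> legal
(4,3): no bracket -> illegal
(5,0): flips 2 -> legal
(5,1): no bracket -> illegal
(5,2): no bracket -> illegal
W mobility = 6

Answer: B=6 W=6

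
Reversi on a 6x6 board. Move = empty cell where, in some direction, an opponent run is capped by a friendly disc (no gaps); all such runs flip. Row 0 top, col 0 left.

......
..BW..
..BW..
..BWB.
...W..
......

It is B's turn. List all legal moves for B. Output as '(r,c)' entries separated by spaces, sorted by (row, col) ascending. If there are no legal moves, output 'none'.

Answer: (0,4) (1,4) (2,4) (4,4) (5,2) (5,4)

Derivation:
(0,2): no bracket -> illegal
(0,3): no bracket -> illegal
(0,4): flips 1 -> legal
(1,4): flips 2 -> legal
(2,4): flips 1 -> legal
(4,2): no bracket -> illegal
(4,4): flips 1 -> legal
(5,2): flips 1 -> legal
(5,3): no bracket -> illegal
(5,4): flips 1 -> legal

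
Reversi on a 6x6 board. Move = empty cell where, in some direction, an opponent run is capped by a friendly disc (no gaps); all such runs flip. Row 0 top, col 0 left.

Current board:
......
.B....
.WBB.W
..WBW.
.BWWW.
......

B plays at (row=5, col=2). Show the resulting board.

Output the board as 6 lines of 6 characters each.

Answer: ......
.B....
.WBB.W
..BBW.
.BBWW.
..B...

Derivation:
Place B at (5,2); scan 8 dirs for brackets.
Dir NW: first cell 'B' (not opp) -> no flip
Dir N: opp run (4,2) (3,2) capped by B -> flip
Dir NE: opp run (4,3) (3,4) (2,5), next=edge -> no flip
Dir W: first cell '.' (not opp) -> no flip
Dir E: first cell '.' (not opp) -> no flip
Dir SW: edge -> no flip
Dir S: edge -> no flip
Dir SE: edge -> no flip
All flips: (3,2) (4,2)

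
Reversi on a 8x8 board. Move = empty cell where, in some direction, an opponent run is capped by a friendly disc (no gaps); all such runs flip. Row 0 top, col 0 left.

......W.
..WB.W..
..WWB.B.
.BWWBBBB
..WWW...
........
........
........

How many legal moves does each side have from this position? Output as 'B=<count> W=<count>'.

-- B to move --
(0,1): flips 2 -> legal
(0,2): no bracket -> illegal
(0,3): no bracket -> illegal
(0,4): flips 1 -> legal
(0,5): no bracket -> illegal
(0,7): no bracket -> illegal
(1,1): flips 1 -> legal
(1,4): no bracket -> illegal
(1,6): no bracket -> illegal
(1,7): no bracket -> illegal
(2,1): flips 2 -> legal
(2,5): no bracket -> illegal
(4,1): no bracket -> illegal
(4,5): no bracket -> illegal
(5,1): flips 2 -> legal
(5,2): flips 1 -> legal
(5,3): flips 5 -> legal
(5,4): flips 1 -> legal
(5,5): no bracket -> illegal
B mobility = 8
-- W to move --
(0,2): no bracket -> illegal
(0,3): flips 1 -> legal
(0,4): flips 1 -> legal
(1,4): flips 3 -> legal
(1,6): no bracket -> illegal
(1,7): flips 2 -> legal
(2,0): flips 1 -> legal
(2,1): no bracket -> illegal
(2,5): flips 2 -> legal
(2,7): no bracket -> illegal
(3,0): flips 1 -> legal
(4,0): flips 1 -> legal
(4,1): no bracket -> illegal
(4,5): flips 1 -> legal
(4,6): no bracket -> illegal
(4,7): no bracket -> illegal
W mobility = 9

Answer: B=8 W=9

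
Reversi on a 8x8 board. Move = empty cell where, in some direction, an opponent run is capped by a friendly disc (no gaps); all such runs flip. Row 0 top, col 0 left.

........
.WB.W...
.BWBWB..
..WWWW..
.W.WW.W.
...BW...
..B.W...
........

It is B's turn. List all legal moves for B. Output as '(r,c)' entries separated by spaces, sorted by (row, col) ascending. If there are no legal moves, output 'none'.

Answer: (0,1) (0,3) (0,5) (1,0) (2,6) (4,2) (4,5) (5,0) (5,2) (5,5) (6,5) (7,5)

Derivation:
(0,0): no bracket -> illegal
(0,1): flips 1 -> legal
(0,2): no bracket -> illegal
(0,3): flips 1 -> legal
(0,4): no bracket -> illegal
(0,5): flips 1 -> legal
(1,0): flips 1 -> legal
(1,3): no bracket -> illegal
(1,5): no bracket -> illegal
(2,0): no bracket -> illegal
(2,6): flips 2 -> legal
(3,0): no bracket -> illegal
(3,1): no bracket -> illegal
(3,6): no bracket -> illegal
(3,7): no bracket -> illegal
(4,0): no bracket -> illegal
(4,2): flips 2 -> legal
(4,5): flips 2 -> legal
(4,7): no bracket -> illegal
(5,0): flips 2 -> legal
(5,1): no bracket -> illegal
(5,2): flips 2 -> legal
(5,5): flips 1 -> legal
(5,6): no bracket -> illegal
(5,7): no bracket -> illegal
(6,3): no bracket -> illegal
(6,5): flips 3 -> legal
(7,3): no bracket -> illegal
(7,4): no bracket -> illegal
(7,5): flips 1 -> legal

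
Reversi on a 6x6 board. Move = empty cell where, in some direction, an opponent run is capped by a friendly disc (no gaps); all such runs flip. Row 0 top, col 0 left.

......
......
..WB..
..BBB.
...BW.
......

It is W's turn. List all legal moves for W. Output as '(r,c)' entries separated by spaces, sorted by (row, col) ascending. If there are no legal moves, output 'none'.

Answer: (2,4) (4,2)

Derivation:
(1,2): no bracket -> illegal
(1,3): no bracket -> illegal
(1,4): no bracket -> illegal
(2,1): no bracket -> illegal
(2,4): flips 2 -> legal
(2,5): no bracket -> illegal
(3,1): no bracket -> illegal
(3,5): no bracket -> illegal
(4,1): no bracket -> illegal
(4,2): flips 2 -> legal
(4,5): no bracket -> illegal
(5,2): no bracket -> illegal
(5,3): no bracket -> illegal
(5,4): no bracket -> illegal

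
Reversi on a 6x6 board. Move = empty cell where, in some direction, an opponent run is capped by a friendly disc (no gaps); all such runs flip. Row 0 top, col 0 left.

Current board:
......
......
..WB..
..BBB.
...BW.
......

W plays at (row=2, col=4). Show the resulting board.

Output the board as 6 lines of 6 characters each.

Answer: ......
......
..WWW.
..BBW.
...BW.
......

Derivation:
Place W at (2,4); scan 8 dirs for brackets.
Dir NW: first cell '.' (not opp) -> no flip
Dir N: first cell '.' (not opp) -> no flip
Dir NE: first cell '.' (not opp) -> no flip
Dir W: opp run (2,3) capped by W -> flip
Dir E: first cell '.' (not opp) -> no flip
Dir SW: opp run (3,3), next='.' -> no flip
Dir S: opp run (3,4) capped by W -> flip
Dir SE: first cell '.' (not opp) -> no flip
All flips: (2,3) (3,4)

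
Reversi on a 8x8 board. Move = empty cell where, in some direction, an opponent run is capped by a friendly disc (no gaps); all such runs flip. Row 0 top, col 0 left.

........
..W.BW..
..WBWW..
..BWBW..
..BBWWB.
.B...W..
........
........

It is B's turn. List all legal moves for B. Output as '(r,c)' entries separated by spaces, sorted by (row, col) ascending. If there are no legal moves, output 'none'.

(0,1): flips 1 -> legal
(0,2): flips 2 -> legal
(0,3): no bracket -> illegal
(0,4): no bracket -> illegal
(0,5): no bracket -> illegal
(0,6): flips 3 -> legal
(1,1): no bracket -> illegal
(1,3): flips 2 -> legal
(1,6): flips 2 -> legal
(2,1): flips 1 -> legal
(2,6): flips 2 -> legal
(3,1): no bracket -> illegal
(3,6): flips 2 -> legal
(5,3): no bracket -> illegal
(5,4): flips 1 -> legal
(5,6): flips 1 -> legal
(6,4): flips 1 -> legal
(6,5): no bracket -> illegal
(6,6): no bracket -> illegal

Answer: (0,1) (0,2) (0,6) (1,3) (1,6) (2,1) (2,6) (3,6) (5,4) (5,6) (6,4)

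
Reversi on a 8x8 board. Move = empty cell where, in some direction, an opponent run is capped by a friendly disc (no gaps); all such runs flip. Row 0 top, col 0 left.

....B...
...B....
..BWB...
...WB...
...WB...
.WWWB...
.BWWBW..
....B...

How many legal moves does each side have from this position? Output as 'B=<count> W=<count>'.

-- B to move --
(1,2): flips 1 -> legal
(1,4): no bracket -> illegal
(3,2): flips 2 -> legal
(4,0): no bracket -> illegal
(4,1): flips 3 -> legal
(4,2): flips 3 -> legal
(5,0): flips 3 -> legal
(5,5): no bracket -> illegal
(5,6): flips 1 -> legal
(6,0): no bracket -> illegal
(6,6): flips 1 -> legal
(7,1): flips 2 -> legal
(7,2): flips 1 -> legal
(7,3): flips 5 -> legal
(7,5): no bracket -> illegal
(7,6): flips 1 -> legal
B mobility = 11
-- W to move --
(0,2): no bracket -> illegal
(0,3): flips 1 -> legal
(0,5): no bracket -> illegal
(1,1): flips 1 -> legal
(1,2): no bracket -> illegal
(1,4): no bracket -> illegal
(1,5): flips 1 -> legal
(2,1): flips 1 -> legal
(2,5): flips 2 -> legal
(3,1): no bracket -> illegal
(3,2): no bracket -> illegal
(3,5): flips 2 -> legal
(4,5): flips 3 -> legal
(5,0): no bracket -> illegal
(5,5): flips 2 -> legal
(6,0): flips 1 -> legal
(7,0): flips 1 -> legal
(7,1): flips 1 -> legal
(7,2): no bracket -> illegal
(7,3): no bracket -> illegal
(7,5): flips 1 -> legal
W mobility = 12

Answer: B=11 W=12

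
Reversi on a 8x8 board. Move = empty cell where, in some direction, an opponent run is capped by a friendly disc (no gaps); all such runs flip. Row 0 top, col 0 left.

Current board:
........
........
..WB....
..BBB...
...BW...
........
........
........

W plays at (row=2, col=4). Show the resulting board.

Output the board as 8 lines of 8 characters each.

Place W at (2,4); scan 8 dirs for brackets.
Dir NW: first cell '.' (not opp) -> no flip
Dir N: first cell '.' (not opp) -> no flip
Dir NE: first cell '.' (not opp) -> no flip
Dir W: opp run (2,3) capped by W -> flip
Dir E: first cell '.' (not opp) -> no flip
Dir SW: opp run (3,3), next='.' -> no flip
Dir S: opp run (3,4) capped by W -> flip
Dir SE: first cell '.' (not opp) -> no flip
All flips: (2,3) (3,4)

Answer: ........
........
..WWW...
..BBW...
...BW...
........
........
........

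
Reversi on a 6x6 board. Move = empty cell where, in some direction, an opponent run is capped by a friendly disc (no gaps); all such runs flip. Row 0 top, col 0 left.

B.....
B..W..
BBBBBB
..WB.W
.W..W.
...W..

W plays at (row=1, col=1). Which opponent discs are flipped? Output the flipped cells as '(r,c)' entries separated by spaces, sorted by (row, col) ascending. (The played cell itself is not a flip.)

Answer: (2,2) (3,3)

Derivation:
Dir NW: opp run (0,0), next=edge -> no flip
Dir N: first cell '.' (not opp) -> no flip
Dir NE: first cell '.' (not opp) -> no flip
Dir W: opp run (1,0), next=edge -> no flip
Dir E: first cell '.' (not opp) -> no flip
Dir SW: opp run (2,0), next=edge -> no flip
Dir S: opp run (2,1), next='.' -> no flip
Dir SE: opp run (2,2) (3,3) capped by W -> flip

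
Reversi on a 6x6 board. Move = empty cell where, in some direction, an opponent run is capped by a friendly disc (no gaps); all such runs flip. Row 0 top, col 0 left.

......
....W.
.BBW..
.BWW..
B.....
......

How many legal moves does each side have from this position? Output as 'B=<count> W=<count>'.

Answer: B=5 W=5

Derivation:
-- B to move --
(0,3): no bracket -> illegal
(0,4): no bracket -> illegal
(0,5): no bracket -> illegal
(1,2): no bracket -> illegal
(1,3): no bracket -> illegal
(1,5): no bracket -> illegal
(2,4): flips 1 -> legal
(2,5): no bracket -> illegal
(3,4): flips 2 -> legal
(4,1): no bracket -> illegal
(4,2): flips 1 -> legal
(4,3): flips 1 -> legal
(4,4): flips 1 -> legal
B mobility = 5
-- W to move --
(1,0): flips 1 -> legal
(1,1): flips 1 -> legal
(1,2): flips 1 -> legal
(1,3): no bracket -> illegal
(2,0): flips 2 -> legal
(3,0): flips 1 -> legal
(4,1): no bracket -> illegal
(4,2): no bracket -> illegal
(5,0): no bracket -> illegal
(5,1): no bracket -> illegal
W mobility = 5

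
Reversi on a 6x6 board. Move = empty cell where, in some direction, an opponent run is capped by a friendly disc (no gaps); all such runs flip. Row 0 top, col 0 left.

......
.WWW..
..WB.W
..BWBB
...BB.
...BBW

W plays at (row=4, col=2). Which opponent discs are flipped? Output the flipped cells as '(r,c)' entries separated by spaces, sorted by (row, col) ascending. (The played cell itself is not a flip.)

Answer: (3,2)

Derivation:
Dir NW: first cell '.' (not opp) -> no flip
Dir N: opp run (3,2) capped by W -> flip
Dir NE: first cell 'W' (not opp) -> no flip
Dir W: first cell '.' (not opp) -> no flip
Dir E: opp run (4,3) (4,4), next='.' -> no flip
Dir SW: first cell '.' (not opp) -> no flip
Dir S: first cell '.' (not opp) -> no flip
Dir SE: opp run (5,3), next=edge -> no flip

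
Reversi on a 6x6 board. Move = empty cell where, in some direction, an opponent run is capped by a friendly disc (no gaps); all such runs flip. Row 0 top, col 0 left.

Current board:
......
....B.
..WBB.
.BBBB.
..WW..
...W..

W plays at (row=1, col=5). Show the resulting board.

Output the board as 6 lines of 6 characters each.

Place W at (1,5); scan 8 dirs for brackets.
Dir NW: first cell '.' (not opp) -> no flip
Dir N: first cell '.' (not opp) -> no flip
Dir NE: edge -> no flip
Dir W: opp run (1,4), next='.' -> no flip
Dir E: edge -> no flip
Dir SW: opp run (2,4) (3,3) capped by W -> flip
Dir S: first cell '.' (not opp) -> no flip
Dir SE: edge -> no flip
All flips: (2,4) (3,3)

Answer: ......
....BW
..WBW.
.BBWB.
..WW..
...W..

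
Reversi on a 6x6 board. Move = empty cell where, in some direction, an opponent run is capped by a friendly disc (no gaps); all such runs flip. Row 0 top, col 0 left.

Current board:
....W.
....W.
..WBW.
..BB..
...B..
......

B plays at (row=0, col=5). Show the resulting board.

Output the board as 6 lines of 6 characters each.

Answer: ....WB
....B.
..WBW.
..BB..
...B..
......

Derivation:
Place B at (0,5); scan 8 dirs for brackets.
Dir NW: edge -> no flip
Dir N: edge -> no flip
Dir NE: edge -> no flip
Dir W: opp run (0,4), next='.' -> no flip
Dir E: edge -> no flip
Dir SW: opp run (1,4) capped by B -> flip
Dir S: first cell '.' (not opp) -> no flip
Dir SE: edge -> no flip
All flips: (1,4)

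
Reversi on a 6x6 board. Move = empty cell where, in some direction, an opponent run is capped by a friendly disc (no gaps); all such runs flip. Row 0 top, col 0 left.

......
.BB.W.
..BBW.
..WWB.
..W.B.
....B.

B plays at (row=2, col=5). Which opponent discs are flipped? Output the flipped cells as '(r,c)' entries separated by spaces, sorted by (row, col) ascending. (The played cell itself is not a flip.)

Answer: (2,4)

Derivation:
Dir NW: opp run (1,4), next='.' -> no flip
Dir N: first cell '.' (not opp) -> no flip
Dir NE: edge -> no flip
Dir W: opp run (2,4) capped by B -> flip
Dir E: edge -> no flip
Dir SW: first cell 'B' (not opp) -> no flip
Dir S: first cell '.' (not opp) -> no flip
Dir SE: edge -> no flip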